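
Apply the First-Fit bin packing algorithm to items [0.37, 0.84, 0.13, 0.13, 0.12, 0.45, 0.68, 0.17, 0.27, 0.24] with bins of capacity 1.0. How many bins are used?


Place items sequentially using First-Fit:
  Item 0.37 -> new Bin 1
  Item 0.84 -> new Bin 2
  Item 0.13 -> Bin 1 (now 0.5)
  Item 0.13 -> Bin 1 (now 0.63)
  Item 0.12 -> Bin 1 (now 0.75)
  Item 0.45 -> new Bin 3
  Item 0.68 -> new Bin 4
  Item 0.17 -> Bin 1 (now 0.92)
  Item 0.27 -> Bin 3 (now 0.72)
  Item 0.24 -> Bin 3 (now 0.96)
Total bins used = 4

4


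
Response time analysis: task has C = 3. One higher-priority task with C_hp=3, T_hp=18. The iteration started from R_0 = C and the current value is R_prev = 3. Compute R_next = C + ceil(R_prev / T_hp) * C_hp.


R_next = C + ceil(R_prev / T_hp) * C_hp
ceil(3 / 18) = ceil(0.1667) = 1
Interference = 1 * 3 = 3
R_next = 3 + 3 = 6

6


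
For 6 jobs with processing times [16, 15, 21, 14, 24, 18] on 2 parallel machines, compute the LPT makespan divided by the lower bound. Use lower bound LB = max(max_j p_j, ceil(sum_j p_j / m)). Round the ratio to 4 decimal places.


LPT order: [24, 21, 18, 16, 15, 14]
Machine loads after assignment: [54, 54]
LPT makespan = 54
Lower bound = max(max_job, ceil(total/2)) = max(24, 54) = 54
Ratio = 54 / 54 = 1.0

1.0


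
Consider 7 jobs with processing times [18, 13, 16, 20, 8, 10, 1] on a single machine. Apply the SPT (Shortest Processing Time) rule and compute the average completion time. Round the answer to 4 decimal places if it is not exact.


Sort jobs by processing time (SPT order): [1, 8, 10, 13, 16, 18, 20]
Compute completion times sequentially:
  Job 1: processing = 1, completes at 1
  Job 2: processing = 8, completes at 9
  Job 3: processing = 10, completes at 19
  Job 4: processing = 13, completes at 32
  Job 5: processing = 16, completes at 48
  Job 6: processing = 18, completes at 66
  Job 7: processing = 20, completes at 86
Sum of completion times = 261
Average completion time = 261/7 = 37.2857

37.2857


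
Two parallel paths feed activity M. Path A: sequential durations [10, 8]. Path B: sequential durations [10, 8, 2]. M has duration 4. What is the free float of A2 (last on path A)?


ES(A2) = sum of predecessors on chain A = 10
EF(A2) = ES + duration = 10 + 8 = 18
Successor of A2 is M. ES(M) = max(sum(A), sum(B)) = max(18, 20) = 20
Free float = ES(successor) - EF(current) = 20 - 18 = 2

2


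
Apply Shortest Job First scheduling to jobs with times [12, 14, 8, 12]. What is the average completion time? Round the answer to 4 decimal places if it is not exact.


SJF order (ascending): [8, 12, 12, 14]
Completion times:
  Job 1: burst=8, C=8
  Job 2: burst=12, C=20
  Job 3: burst=12, C=32
  Job 4: burst=14, C=46
Average completion = 106/4 = 26.5

26.5


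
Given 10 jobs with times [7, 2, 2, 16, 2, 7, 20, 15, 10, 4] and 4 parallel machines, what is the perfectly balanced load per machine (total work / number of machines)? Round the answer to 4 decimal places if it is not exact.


Total processing time = 7 + 2 + 2 + 16 + 2 + 7 + 20 + 15 + 10 + 4 = 85
Number of machines = 4
Ideal balanced load = 85 / 4 = 21.25

21.25


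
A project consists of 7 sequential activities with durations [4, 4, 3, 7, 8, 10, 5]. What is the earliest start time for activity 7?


Activity 7 starts after activities 1 through 6 complete.
Predecessor durations: [4, 4, 3, 7, 8, 10]
ES = 4 + 4 + 3 + 7 + 8 + 10 = 36

36


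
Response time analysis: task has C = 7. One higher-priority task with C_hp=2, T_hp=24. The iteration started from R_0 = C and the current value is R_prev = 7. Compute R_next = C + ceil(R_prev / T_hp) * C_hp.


R_next = C + ceil(R_prev / T_hp) * C_hp
ceil(7 / 24) = ceil(0.2917) = 1
Interference = 1 * 2 = 2
R_next = 7 + 2 = 9

9


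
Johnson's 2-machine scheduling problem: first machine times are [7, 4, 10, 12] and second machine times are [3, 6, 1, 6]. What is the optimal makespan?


Apply Johnson's rule:
  Group 1 (a <= b): [(2, 4, 6)]
  Group 2 (a > b): [(4, 12, 6), (1, 7, 3), (3, 10, 1)]
Optimal job order: [2, 4, 1, 3]
Schedule:
  Job 2: M1 done at 4, M2 done at 10
  Job 4: M1 done at 16, M2 done at 22
  Job 1: M1 done at 23, M2 done at 26
  Job 3: M1 done at 33, M2 done at 34
Makespan = 34

34


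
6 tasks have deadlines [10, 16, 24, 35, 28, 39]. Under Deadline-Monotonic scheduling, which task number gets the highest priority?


Sort tasks by relative deadline (ascending):
  Task 1: deadline = 10
  Task 2: deadline = 16
  Task 3: deadline = 24
  Task 5: deadline = 28
  Task 4: deadline = 35
  Task 6: deadline = 39
Priority order (highest first): [1, 2, 3, 5, 4, 6]
Highest priority task = 1

1


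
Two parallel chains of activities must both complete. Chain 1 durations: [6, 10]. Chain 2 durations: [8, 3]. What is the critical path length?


Path A total = 6 + 10 = 16
Path B total = 8 + 3 = 11
Critical path = longest path = max(16, 11) = 16

16


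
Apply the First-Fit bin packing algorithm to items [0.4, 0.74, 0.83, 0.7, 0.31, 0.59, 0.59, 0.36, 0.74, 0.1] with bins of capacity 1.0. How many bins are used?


Place items sequentially using First-Fit:
  Item 0.4 -> new Bin 1
  Item 0.74 -> new Bin 2
  Item 0.83 -> new Bin 3
  Item 0.7 -> new Bin 4
  Item 0.31 -> Bin 1 (now 0.71)
  Item 0.59 -> new Bin 5
  Item 0.59 -> new Bin 6
  Item 0.36 -> Bin 5 (now 0.95)
  Item 0.74 -> new Bin 7
  Item 0.1 -> Bin 1 (now 0.81)
Total bins used = 7

7


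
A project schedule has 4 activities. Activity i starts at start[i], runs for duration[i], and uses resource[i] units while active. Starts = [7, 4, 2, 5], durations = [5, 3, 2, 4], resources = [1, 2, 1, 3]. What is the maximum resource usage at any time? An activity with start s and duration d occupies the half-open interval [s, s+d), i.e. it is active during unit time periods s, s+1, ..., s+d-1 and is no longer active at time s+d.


Each activity i is active on [start_i, start_i + duration_i).
Compute total resource usage per time slot:
  t=0: active resources = [], total = 0
  t=1: active resources = [], total = 0
  t=2: active resources = [1], total = 1
  t=3: active resources = [1], total = 1
  t=4: active resources = [2], total = 2
  t=5: active resources = [2, 3], total = 5
  t=6: active resources = [2, 3], total = 5
  t=7: active resources = [1, 3], total = 4
  t=8: active resources = [1, 3], total = 4
  t=9: active resources = [1], total = 1
  t=10: active resources = [1], total = 1
  t=11: active resources = [1], total = 1
Peak resource demand = 5

5


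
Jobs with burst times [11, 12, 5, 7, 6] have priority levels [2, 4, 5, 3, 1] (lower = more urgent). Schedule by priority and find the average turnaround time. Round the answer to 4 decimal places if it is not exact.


Sort by priority (ascending = highest first):
Order: [(1, 6), (2, 11), (3, 7), (4, 12), (5, 5)]
Completion times:
  Priority 1, burst=6, C=6
  Priority 2, burst=11, C=17
  Priority 3, burst=7, C=24
  Priority 4, burst=12, C=36
  Priority 5, burst=5, C=41
Average turnaround = 124/5 = 24.8

24.8


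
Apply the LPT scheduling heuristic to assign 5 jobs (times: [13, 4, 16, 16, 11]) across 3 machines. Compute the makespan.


Sort jobs in decreasing order (LPT): [16, 16, 13, 11, 4]
Assign each job to the least loaded machine:
  Machine 1: jobs [16, 4], load = 20
  Machine 2: jobs [16], load = 16
  Machine 3: jobs [13, 11], load = 24
Makespan = max load = 24

24


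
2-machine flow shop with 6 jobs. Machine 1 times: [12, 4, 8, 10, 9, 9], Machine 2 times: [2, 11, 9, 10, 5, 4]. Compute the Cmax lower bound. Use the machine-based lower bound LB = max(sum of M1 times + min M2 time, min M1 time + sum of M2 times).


LB1 = sum(M1 times) + min(M2 times) = 52 + 2 = 54
LB2 = min(M1 times) + sum(M2 times) = 4 + 41 = 45
Lower bound = max(LB1, LB2) = max(54, 45) = 54

54


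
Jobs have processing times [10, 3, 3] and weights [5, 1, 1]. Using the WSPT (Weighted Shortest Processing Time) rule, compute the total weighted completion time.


Compute p/w ratios and sort ascending (WSPT): [(10, 5), (3, 1), (3, 1)]
Compute weighted completion times:
  Job (p=10,w=5): C=10, w*C=5*10=50
  Job (p=3,w=1): C=13, w*C=1*13=13
  Job (p=3,w=1): C=16, w*C=1*16=16
Total weighted completion time = 79

79


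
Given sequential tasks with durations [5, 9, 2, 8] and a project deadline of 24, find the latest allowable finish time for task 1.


LF(activity 1) = deadline - sum of successor durations
Successors: activities 2 through 4 with durations [9, 2, 8]
Sum of successor durations = 19
LF = 24 - 19 = 5

5


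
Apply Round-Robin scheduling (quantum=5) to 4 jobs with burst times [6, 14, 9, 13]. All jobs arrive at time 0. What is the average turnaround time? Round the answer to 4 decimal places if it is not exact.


Time quantum = 5
Execution trace:
  J1 runs 5 units, time = 5
  J2 runs 5 units, time = 10
  J3 runs 5 units, time = 15
  J4 runs 5 units, time = 20
  J1 runs 1 units, time = 21
  J2 runs 5 units, time = 26
  J3 runs 4 units, time = 30
  J4 runs 5 units, time = 35
  J2 runs 4 units, time = 39
  J4 runs 3 units, time = 42
Finish times: [21, 39, 30, 42]
Average turnaround = 132/4 = 33.0

33.0


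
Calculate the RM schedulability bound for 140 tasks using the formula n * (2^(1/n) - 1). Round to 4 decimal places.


Compute 2^(1/140) = 1.0049633280
Subtract 1: 1.0049633280 - 1 = 0.0049633280
Multiply by n: 140 * 0.0049633280 = 0.6948659200
Round to 4 dp: 0.6949

0.6949


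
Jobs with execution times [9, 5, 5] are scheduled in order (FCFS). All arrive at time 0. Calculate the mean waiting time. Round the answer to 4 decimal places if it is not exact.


FCFS order (as given): [9, 5, 5]
Waiting times:
  Job 1: wait = 0
  Job 2: wait = 9
  Job 3: wait = 14
Sum of waiting times = 23
Average waiting time = 23/3 = 7.6667

7.6667


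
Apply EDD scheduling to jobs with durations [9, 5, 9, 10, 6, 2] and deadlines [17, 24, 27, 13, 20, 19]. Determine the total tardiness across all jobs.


Sort by due date (EDD order): [(10, 13), (9, 17), (2, 19), (6, 20), (5, 24), (9, 27)]
Compute completion times and tardiness:
  Job 1: p=10, d=13, C=10, tardiness=max(0,10-13)=0
  Job 2: p=9, d=17, C=19, tardiness=max(0,19-17)=2
  Job 3: p=2, d=19, C=21, tardiness=max(0,21-19)=2
  Job 4: p=6, d=20, C=27, tardiness=max(0,27-20)=7
  Job 5: p=5, d=24, C=32, tardiness=max(0,32-24)=8
  Job 6: p=9, d=27, C=41, tardiness=max(0,41-27)=14
Total tardiness = 33

33


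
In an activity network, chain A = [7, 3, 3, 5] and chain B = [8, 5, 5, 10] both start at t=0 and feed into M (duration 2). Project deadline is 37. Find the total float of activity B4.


Forward pass: ES(B4) = sum of predecessors on chain B = 18
EF = ES + duration = 18 + 10 = 28
Backward pass: LF(M) = deadline = 37; LS(M) = 37 - 2 = 35
LF(B4) = LS(M) - sum(successors on chain B) = 35 - 0 = 35
LS = LF - duration = 35 - 10 = 25
Total float = LS - ES = 25 - 18 = 7

7


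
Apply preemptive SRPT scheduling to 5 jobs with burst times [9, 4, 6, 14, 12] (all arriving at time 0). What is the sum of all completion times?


Since all jobs arrive at t=0, SRPT equals SPT ordering.
SPT order: [4, 6, 9, 12, 14]
Completion times:
  Job 1: p=4, C=4
  Job 2: p=6, C=10
  Job 3: p=9, C=19
  Job 4: p=12, C=31
  Job 5: p=14, C=45
Total completion time = 4 + 10 + 19 + 31 + 45 = 109

109


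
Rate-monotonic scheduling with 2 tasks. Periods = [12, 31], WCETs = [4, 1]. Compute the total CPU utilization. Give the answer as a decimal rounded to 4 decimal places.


Compute individual utilizations (exact fractions):
  Task 1: C/T = 4/12 = 1/3 (approx. 0.3333)
  Task 2: C/T = 1/31 (approx. 0.0323)
Total utilization U = 1/3 + 1/31 = 34/93
Rounded to 4 decimal places: U = 0.3656
RM (Liu & Layland) bound for 2 tasks = 0.828427; compare with U = 34/93 (approx. 0.365591)
U <= bound, so schedulable by RM sufficient condition.

0.3656


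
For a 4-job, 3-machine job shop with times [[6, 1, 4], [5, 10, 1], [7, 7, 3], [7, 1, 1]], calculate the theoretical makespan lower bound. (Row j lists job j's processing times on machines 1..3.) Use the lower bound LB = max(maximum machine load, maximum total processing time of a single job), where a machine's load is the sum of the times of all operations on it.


Machine loads:
  Machine 1: 6 + 5 + 7 + 7 = 25
  Machine 2: 1 + 10 + 7 + 1 = 19
  Machine 3: 4 + 1 + 3 + 1 = 9
Max machine load = 25
Job totals:
  Job 1: 11
  Job 2: 16
  Job 3: 17
  Job 4: 9
Max job total = 17
Lower bound = max(25, 17) = 25

25


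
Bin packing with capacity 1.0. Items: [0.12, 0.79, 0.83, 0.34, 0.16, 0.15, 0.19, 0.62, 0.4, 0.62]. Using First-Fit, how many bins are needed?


Place items sequentially using First-Fit:
  Item 0.12 -> new Bin 1
  Item 0.79 -> Bin 1 (now 0.91)
  Item 0.83 -> new Bin 2
  Item 0.34 -> new Bin 3
  Item 0.16 -> Bin 2 (now 0.99)
  Item 0.15 -> Bin 3 (now 0.49)
  Item 0.19 -> Bin 3 (now 0.68)
  Item 0.62 -> new Bin 4
  Item 0.4 -> new Bin 5
  Item 0.62 -> new Bin 6
Total bins used = 6

6


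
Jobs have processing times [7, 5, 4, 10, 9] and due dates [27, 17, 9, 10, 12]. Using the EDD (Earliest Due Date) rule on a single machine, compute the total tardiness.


Sort by due date (EDD order): [(4, 9), (10, 10), (9, 12), (5, 17), (7, 27)]
Compute completion times and tardiness:
  Job 1: p=4, d=9, C=4, tardiness=max(0,4-9)=0
  Job 2: p=10, d=10, C=14, tardiness=max(0,14-10)=4
  Job 3: p=9, d=12, C=23, tardiness=max(0,23-12)=11
  Job 4: p=5, d=17, C=28, tardiness=max(0,28-17)=11
  Job 5: p=7, d=27, C=35, tardiness=max(0,35-27)=8
Total tardiness = 34

34


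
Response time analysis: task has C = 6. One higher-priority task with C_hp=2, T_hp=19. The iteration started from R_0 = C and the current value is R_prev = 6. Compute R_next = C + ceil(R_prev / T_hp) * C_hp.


R_next = C + ceil(R_prev / T_hp) * C_hp
ceil(6 / 19) = ceil(0.3158) = 1
Interference = 1 * 2 = 2
R_next = 6 + 2 = 8

8


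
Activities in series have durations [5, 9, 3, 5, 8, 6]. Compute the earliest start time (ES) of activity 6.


Activity 6 starts after activities 1 through 5 complete.
Predecessor durations: [5, 9, 3, 5, 8]
ES = 5 + 9 + 3 + 5 + 8 = 30

30


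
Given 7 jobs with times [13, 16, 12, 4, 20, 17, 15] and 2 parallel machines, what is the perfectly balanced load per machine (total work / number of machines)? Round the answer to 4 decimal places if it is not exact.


Total processing time = 13 + 16 + 12 + 4 + 20 + 17 + 15 = 97
Number of machines = 2
Ideal balanced load = 97 / 2 = 48.5

48.5


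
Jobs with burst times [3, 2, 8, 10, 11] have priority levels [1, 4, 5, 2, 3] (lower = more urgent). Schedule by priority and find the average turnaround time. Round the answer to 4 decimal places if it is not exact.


Sort by priority (ascending = highest first):
Order: [(1, 3), (2, 10), (3, 11), (4, 2), (5, 8)]
Completion times:
  Priority 1, burst=3, C=3
  Priority 2, burst=10, C=13
  Priority 3, burst=11, C=24
  Priority 4, burst=2, C=26
  Priority 5, burst=8, C=34
Average turnaround = 100/5 = 20.0

20.0


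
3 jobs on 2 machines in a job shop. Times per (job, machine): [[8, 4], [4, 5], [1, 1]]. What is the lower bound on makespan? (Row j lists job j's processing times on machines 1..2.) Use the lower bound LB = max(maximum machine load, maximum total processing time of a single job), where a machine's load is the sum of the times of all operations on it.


Machine loads:
  Machine 1: 8 + 4 + 1 = 13
  Machine 2: 4 + 5 + 1 = 10
Max machine load = 13
Job totals:
  Job 1: 12
  Job 2: 9
  Job 3: 2
Max job total = 12
Lower bound = max(13, 12) = 13

13


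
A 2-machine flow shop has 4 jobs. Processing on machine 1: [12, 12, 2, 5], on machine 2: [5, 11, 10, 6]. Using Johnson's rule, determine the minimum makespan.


Apply Johnson's rule:
  Group 1 (a <= b): [(3, 2, 10), (4, 5, 6)]
  Group 2 (a > b): [(2, 12, 11), (1, 12, 5)]
Optimal job order: [3, 4, 2, 1]
Schedule:
  Job 3: M1 done at 2, M2 done at 12
  Job 4: M1 done at 7, M2 done at 18
  Job 2: M1 done at 19, M2 done at 30
  Job 1: M1 done at 31, M2 done at 36
Makespan = 36

36


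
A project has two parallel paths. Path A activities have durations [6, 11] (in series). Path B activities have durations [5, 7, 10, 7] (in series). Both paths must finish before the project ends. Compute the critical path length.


Path A total = 6 + 11 = 17
Path B total = 5 + 7 + 10 + 7 = 29
Critical path = longest path = max(17, 29) = 29

29


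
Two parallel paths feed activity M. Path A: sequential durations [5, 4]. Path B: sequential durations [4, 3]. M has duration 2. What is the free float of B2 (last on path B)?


ES(B2) = sum of predecessors on chain B = 4
EF(B2) = ES + duration = 4 + 3 = 7
Successor of B2 is M. ES(M) = max(sum(A), sum(B)) = max(9, 7) = 9
Free float = ES(successor) - EF(current) = 9 - 7 = 2

2


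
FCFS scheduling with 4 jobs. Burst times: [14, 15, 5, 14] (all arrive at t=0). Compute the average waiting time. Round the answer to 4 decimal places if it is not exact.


FCFS order (as given): [14, 15, 5, 14]
Waiting times:
  Job 1: wait = 0
  Job 2: wait = 14
  Job 3: wait = 29
  Job 4: wait = 34
Sum of waiting times = 77
Average waiting time = 77/4 = 19.25

19.25


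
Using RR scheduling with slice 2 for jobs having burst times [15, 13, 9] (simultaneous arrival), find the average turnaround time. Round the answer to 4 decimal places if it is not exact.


Time quantum = 2
Execution trace:
  J1 runs 2 units, time = 2
  J2 runs 2 units, time = 4
  J3 runs 2 units, time = 6
  J1 runs 2 units, time = 8
  J2 runs 2 units, time = 10
  J3 runs 2 units, time = 12
  J1 runs 2 units, time = 14
  J2 runs 2 units, time = 16
  J3 runs 2 units, time = 18
  J1 runs 2 units, time = 20
  J2 runs 2 units, time = 22
  J3 runs 2 units, time = 24
  J1 runs 2 units, time = 26
  J2 runs 2 units, time = 28
  J3 runs 1 units, time = 29
  J1 runs 2 units, time = 31
  J2 runs 2 units, time = 33
  J1 runs 2 units, time = 35
  J2 runs 1 units, time = 36
  J1 runs 1 units, time = 37
Finish times: [37, 36, 29]
Average turnaround = 102/3 = 34.0

34.0


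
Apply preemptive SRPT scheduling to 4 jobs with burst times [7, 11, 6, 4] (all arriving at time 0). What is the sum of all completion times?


Since all jobs arrive at t=0, SRPT equals SPT ordering.
SPT order: [4, 6, 7, 11]
Completion times:
  Job 1: p=4, C=4
  Job 2: p=6, C=10
  Job 3: p=7, C=17
  Job 4: p=11, C=28
Total completion time = 4 + 10 + 17 + 28 = 59

59


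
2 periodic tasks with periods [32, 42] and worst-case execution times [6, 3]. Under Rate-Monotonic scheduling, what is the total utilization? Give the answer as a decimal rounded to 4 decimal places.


Compute individual utilizations (exact fractions):
  Task 1: C/T = 6/32 = 3/16 (approx. 0.1875)
  Task 2: C/T = 3/42 = 1/14 (approx. 0.0714)
Total utilization U = 3/16 + 1/14 = 29/112
Rounded to 4 decimal places: U = 0.2589
RM (Liu & Layland) bound for 2 tasks = 0.828427; compare with U = 29/112 (approx. 0.258929)
U <= bound, so schedulable by RM sufficient condition.

0.2589


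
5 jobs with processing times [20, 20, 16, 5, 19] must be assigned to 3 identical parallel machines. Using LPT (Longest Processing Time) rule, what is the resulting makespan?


Sort jobs in decreasing order (LPT): [20, 20, 19, 16, 5]
Assign each job to the least loaded machine:
  Machine 1: jobs [20, 5], load = 25
  Machine 2: jobs [20], load = 20
  Machine 3: jobs [19, 16], load = 35
Makespan = max load = 35

35


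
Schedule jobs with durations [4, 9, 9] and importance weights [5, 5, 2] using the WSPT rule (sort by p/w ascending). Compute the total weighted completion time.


Compute p/w ratios and sort ascending (WSPT): [(4, 5), (9, 5), (9, 2)]
Compute weighted completion times:
  Job (p=4,w=5): C=4, w*C=5*4=20
  Job (p=9,w=5): C=13, w*C=5*13=65
  Job (p=9,w=2): C=22, w*C=2*22=44
Total weighted completion time = 129

129


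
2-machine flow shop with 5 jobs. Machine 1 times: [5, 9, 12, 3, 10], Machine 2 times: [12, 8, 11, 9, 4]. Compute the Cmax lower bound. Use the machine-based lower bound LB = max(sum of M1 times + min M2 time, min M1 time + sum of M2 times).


LB1 = sum(M1 times) + min(M2 times) = 39 + 4 = 43
LB2 = min(M1 times) + sum(M2 times) = 3 + 44 = 47
Lower bound = max(LB1, LB2) = max(43, 47) = 47

47


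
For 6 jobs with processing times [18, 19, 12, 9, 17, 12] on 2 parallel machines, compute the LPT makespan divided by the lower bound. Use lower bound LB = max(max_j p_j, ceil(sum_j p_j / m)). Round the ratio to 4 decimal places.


LPT order: [19, 18, 17, 12, 12, 9]
Machine loads after assignment: [43, 44]
LPT makespan = 44
Lower bound = max(max_job, ceil(total/2)) = max(19, 44) = 44
Ratio = 44 / 44 = 1.0

1.0


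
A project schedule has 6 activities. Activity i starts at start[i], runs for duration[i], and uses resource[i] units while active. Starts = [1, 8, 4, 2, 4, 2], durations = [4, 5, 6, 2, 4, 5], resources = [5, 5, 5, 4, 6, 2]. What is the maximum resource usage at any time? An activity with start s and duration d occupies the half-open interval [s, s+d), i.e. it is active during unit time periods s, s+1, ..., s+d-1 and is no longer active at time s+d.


Each activity i is active on [start_i, start_i + duration_i).
Compute total resource usage per time slot:
  t=0: active resources = [], total = 0
  t=1: active resources = [5], total = 5
  t=2: active resources = [5, 4, 2], total = 11
  t=3: active resources = [5, 4, 2], total = 11
  t=4: active resources = [5, 5, 6, 2], total = 18
  t=5: active resources = [5, 6, 2], total = 13
  t=6: active resources = [5, 6, 2], total = 13
  t=7: active resources = [5, 6], total = 11
  t=8: active resources = [5, 5], total = 10
  t=9: active resources = [5, 5], total = 10
  t=10: active resources = [5], total = 5
  t=11: active resources = [5], total = 5
  t=12: active resources = [5], total = 5
Peak resource demand = 18

18


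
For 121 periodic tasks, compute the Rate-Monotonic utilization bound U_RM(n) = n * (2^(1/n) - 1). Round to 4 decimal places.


Compute 2^(1/121) = 1.0057449283
Subtract 1: 1.0057449283 - 1 = 0.0057449283
Multiply by n: 121 * 0.0057449283 = 0.6951363243
Round to 4 dp: 0.6951

0.6951


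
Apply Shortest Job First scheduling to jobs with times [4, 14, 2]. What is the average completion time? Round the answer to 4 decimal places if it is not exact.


SJF order (ascending): [2, 4, 14]
Completion times:
  Job 1: burst=2, C=2
  Job 2: burst=4, C=6
  Job 3: burst=14, C=20
Average completion = 28/3 = 9.3333

9.3333


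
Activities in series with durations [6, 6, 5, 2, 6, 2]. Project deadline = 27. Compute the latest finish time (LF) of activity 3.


LF(activity 3) = deadline - sum of successor durations
Successors: activities 4 through 6 with durations [2, 6, 2]
Sum of successor durations = 10
LF = 27 - 10 = 17

17


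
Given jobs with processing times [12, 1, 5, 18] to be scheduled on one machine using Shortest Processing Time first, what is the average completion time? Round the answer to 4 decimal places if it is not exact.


Sort jobs by processing time (SPT order): [1, 5, 12, 18]
Compute completion times sequentially:
  Job 1: processing = 1, completes at 1
  Job 2: processing = 5, completes at 6
  Job 3: processing = 12, completes at 18
  Job 4: processing = 18, completes at 36
Sum of completion times = 61
Average completion time = 61/4 = 15.25

15.25


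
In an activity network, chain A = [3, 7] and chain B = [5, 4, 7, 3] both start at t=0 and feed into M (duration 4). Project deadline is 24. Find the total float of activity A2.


Forward pass: ES(A2) = sum of predecessors on chain A = 3
EF = ES + duration = 3 + 7 = 10
Backward pass: LF(M) = deadline = 24; LS(M) = 24 - 4 = 20
LF(A2) = LS(M) - sum(successors on chain A) = 20 - 0 = 20
LS = LF - duration = 20 - 7 = 13
Total float = LS - ES = 13 - 3 = 10

10


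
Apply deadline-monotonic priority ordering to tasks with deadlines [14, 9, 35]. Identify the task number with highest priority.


Sort tasks by relative deadline (ascending):
  Task 2: deadline = 9
  Task 1: deadline = 14
  Task 3: deadline = 35
Priority order (highest first): [2, 1, 3]
Highest priority task = 2

2


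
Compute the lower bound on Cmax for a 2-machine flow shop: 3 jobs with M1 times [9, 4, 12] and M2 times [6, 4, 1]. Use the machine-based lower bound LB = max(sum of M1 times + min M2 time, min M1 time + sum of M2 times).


LB1 = sum(M1 times) + min(M2 times) = 25 + 1 = 26
LB2 = min(M1 times) + sum(M2 times) = 4 + 11 = 15
Lower bound = max(LB1, LB2) = max(26, 15) = 26

26


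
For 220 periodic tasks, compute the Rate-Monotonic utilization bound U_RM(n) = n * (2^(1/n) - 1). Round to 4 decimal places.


Compute 2^(1/220) = 1.0031556376
Subtract 1: 1.0031556376 - 1 = 0.0031556376
Multiply by n: 220 * 0.0031556376 = 0.6942402720
Round to 4 dp: 0.6942

0.6942


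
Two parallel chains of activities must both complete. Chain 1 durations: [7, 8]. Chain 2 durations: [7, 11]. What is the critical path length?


Path A total = 7 + 8 = 15
Path B total = 7 + 11 = 18
Critical path = longest path = max(15, 18) = 18

18


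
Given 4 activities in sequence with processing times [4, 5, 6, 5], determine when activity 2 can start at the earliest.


Activity 2 starts after activities 1 through 1 complete.
Predecessor durations: [4]
ES = 4 = 4

4


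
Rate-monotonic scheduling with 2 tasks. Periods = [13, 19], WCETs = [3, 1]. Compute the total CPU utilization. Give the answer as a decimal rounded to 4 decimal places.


Compute individual utilizations (exact fractions):
  Task 1: C/T = 3/13 (approx. 0.2308)
  Task 2: C/T = 1/19 (approx. 0.0526)
Total utilization U = 3/13 + 1/19 = 70/247
Rounded to 4 decimal places: U = 0.2834
RM (Liu & Layland) bound for 2 tasks = 0.828427; compare with U = 70/247 (approx. 0.283401)
U <= bound, so schedulable by RM sufficient condition.

0.2834


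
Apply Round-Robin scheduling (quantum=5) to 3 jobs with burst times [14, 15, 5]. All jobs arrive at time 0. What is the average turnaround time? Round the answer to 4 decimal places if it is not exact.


Time quantum = 5
Execution trace:
  J1 runs 5 units, time = 5
  J2 runs 5 units, time = 10
  J3 runs 5 units, time = 15
  J1 runs 5 units, time = 20
  J2 runs 5 units, time = 25
  J1 runs 4 units, time = 29
  J2 runs 5 units, time = 34
Finish times: [29, 34, 15]
Average turnaround = 78/3 = 26.0

26.0


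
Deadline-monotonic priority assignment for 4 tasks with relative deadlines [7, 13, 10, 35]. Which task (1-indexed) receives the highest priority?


Sort tasks by relative deadline (ascending):
  Task 1: deadline = 7
  Task 3: deadline = 10
  Task 2: deadline = 13
  Task 4: deadline = 35
Priority order (highest first): [1, 3, 2, 4]
Highest priority task = 1

1


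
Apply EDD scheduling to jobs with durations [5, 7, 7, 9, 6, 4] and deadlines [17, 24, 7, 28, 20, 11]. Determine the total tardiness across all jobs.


Sort by due date (EDD order): [(7, 7), (4, 11), (5, 17), (6, 20), (7, 24), (9, 28)]
Compute completion times and tardiness:
  Job 1: p=7, d=7, C=7, tardiness=max(0,7-7)=0
  Job 2: p=4, d=11, C=11, tardiness=max(0,11-11)=0
  Job 3: p=5, d=17, C=16, tardiness=max(0,16-17)=0
  Job 4: p=6, d=20, C=22, tardiness=max(0,22-20)=2
  Job 5: p=7, d=24, C=29, tardiness=max(0,29-24)=5
  Job 6: p=9, d=28, C=38, tardiness=max(0,38-28)=10
Total tardiness = 17

17


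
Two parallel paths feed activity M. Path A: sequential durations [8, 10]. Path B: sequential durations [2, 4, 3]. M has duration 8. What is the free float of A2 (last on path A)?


ES(A2) = sum of predecessors on chain A = 8
EF(A2) = ES + duration = 8 + 10 = 18
Successor of A2 is M. ES(M) = max(sum(A), sum(B)) = max(18, 9) = 18
Free float = ES(successor) - EF(current) = 18 - 18 = 0

0


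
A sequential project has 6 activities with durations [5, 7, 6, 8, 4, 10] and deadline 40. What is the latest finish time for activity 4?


LF(activity 4) = deadline - sum of successor durations
Successors: activities 5 through 6 with durations [4, 10]
Sum of successor durations = 14
LF = 40 - 14 = 26

26


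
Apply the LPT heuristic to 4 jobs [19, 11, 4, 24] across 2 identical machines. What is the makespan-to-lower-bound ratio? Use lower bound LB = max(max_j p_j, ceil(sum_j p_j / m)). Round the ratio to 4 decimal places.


LPT order: [24, 19, 11, 4]
Machine loads after assignment: [28, 30]
LPT makespan = 30
Lower bound = max(max_job, ceil(total/2)) = max(24, 29) = 29
Ratio = 30 / 29 = 1.0345

1.0345


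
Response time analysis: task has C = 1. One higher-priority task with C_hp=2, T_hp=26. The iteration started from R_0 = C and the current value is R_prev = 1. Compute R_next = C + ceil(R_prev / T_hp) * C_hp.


R_next = C + ceil(R_prev / T_hp) * C_hp
ceil(1 / 26) = ceil(0.0385) = 1
Interference = 1 * 2 = 2
R_next = 1 + 2 = 3

3


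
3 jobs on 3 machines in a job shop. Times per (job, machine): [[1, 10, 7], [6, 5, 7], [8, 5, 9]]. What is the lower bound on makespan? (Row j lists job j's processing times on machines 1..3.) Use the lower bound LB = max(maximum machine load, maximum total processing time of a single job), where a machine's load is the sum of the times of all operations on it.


Machine loads:
  Machine 1: 1 + 6 + 8 = 15
  Machine 2: 10 + 5 + 5 = 20
  Machine 3: 7 + 7 + 9 = 23
Max machine load = 23
Job totals:
  Job 1: 18
  Job 2: 18
  Job 3: 22
Max job total = 22
Lower bound = max(23, 22) = 23

23


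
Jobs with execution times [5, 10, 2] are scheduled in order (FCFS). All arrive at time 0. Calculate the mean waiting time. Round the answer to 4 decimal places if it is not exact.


FCFS order (as given): [5, 10, 2]
Waiting times:
  Job 1: wait = 0
  Job 2: wait = 5
  Job 3: wait = 15
Sum of waiting times = 20
Average waiting time = 20/3 = 6.6667

6.6667


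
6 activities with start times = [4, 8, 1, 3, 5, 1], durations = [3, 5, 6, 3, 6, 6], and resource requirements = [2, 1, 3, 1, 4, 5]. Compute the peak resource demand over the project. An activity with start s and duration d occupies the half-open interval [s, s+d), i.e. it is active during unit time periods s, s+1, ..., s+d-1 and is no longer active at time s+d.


Each activity i is active on [start_i, start_i + duration_i).
Compute total resource usage per time slot:
  t=0: active resources = [], total = 0
  t=1: active resources = [3, 5], total = 8
  t=2: active resources = [3, 5], total = 8
  t=3: active resources = [3, 1, 5], total = 9
  t=4: active resources = [2, 3, 1, 5], total = 11
  t=5: active resources = [2, 3, 1, 4, 5], total = 15
  t=6: active resources = [2, 3, 4, 5], total = 14
  t=7: active resources = [4], total = 4
  t=8: active resources = [1, 4], total = 5
  t=9: active resources = [1, 4], total = 5
  t=10: active resources = [1, 4], total = 5
  t=11: active resources = [1], total = 1
  t=12: active resources = [1], total = 1
Peak resource demand = 15

15


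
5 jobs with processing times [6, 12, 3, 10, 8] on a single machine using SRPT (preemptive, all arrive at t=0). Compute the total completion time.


Since all jobs arrive at t=0, SRPT equals SPT ordering.
SPT order: [3, 6, 8, 10, 12]
Completion times:
  Job 1: p=3, C=3
  Job 2: p=6, C=9
  Job 3: p=8, C=17
  Job 4: p=10, C=27
  Job 5: p=12, C=39
Total completion time = 3 + 9 + 17 + 27 + 39 = 95

95


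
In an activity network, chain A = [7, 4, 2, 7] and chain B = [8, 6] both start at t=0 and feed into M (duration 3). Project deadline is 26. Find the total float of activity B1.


Forward pass: ES(B1) = sum of predecessors on chain B = 0
EF = ES + duration = 0 + 8 = 8
Backward pass: LF(M) = deadline = 26; LS(M) = 26 - 3 = 23
LF(B1) = LS(M) - sum(successors on chain B) = 23 - 6 = 17
LS = LF - duration = 17 - 8 = 9
Total float = LS - ES = 9 - 0 = 9

9


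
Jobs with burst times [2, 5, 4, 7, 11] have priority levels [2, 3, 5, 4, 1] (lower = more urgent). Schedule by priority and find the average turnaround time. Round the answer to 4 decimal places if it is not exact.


Sort by priority (ascending = highest first):
Order: [(1, 11), (2, 2), (3, 5), (4, 7), (5, 4)]
Completion times:
  Priority 1, burst=11, C=11
  Priority 2, burst=2, C=13
  Priority 3, burst=5, C=18
  Priority 4, burst=7, C=25
  Priority 5, burst=4, C=29
Average turnaround = 96/5 = 19.2

19.2


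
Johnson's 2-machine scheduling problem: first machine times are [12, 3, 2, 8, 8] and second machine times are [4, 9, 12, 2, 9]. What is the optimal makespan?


Apply Johnson's rule:
  Group 1 (a <= b): [(3, 2, 12), (2, 3, 9), (5, 8, 9)]
  Group 2 (a > b): [(1, 12, 4), (4, 8, 2)]
Optimal job order: [3, 2, 5, 1, 4]
Schedule:
  Job 3: M1 done at 2, M2 done at 14
  Job 2: M1 done at 5, M2 done at 23
  Job 5: M1 done at 13, M2 done at 32
  Job 1: M1 done at 25, M2 done at 36
  Job 4: M1 done at 33, M2 done at 38
Makespan = 38

38


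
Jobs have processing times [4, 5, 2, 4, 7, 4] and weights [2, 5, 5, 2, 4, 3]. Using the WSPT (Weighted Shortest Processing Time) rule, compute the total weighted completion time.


Compute p/w ratios and sort ascending (WSPT): [(2, 5), (5, 5), (4, 3), (7, 4), (4, 2), (4, 2)]
Compute weighted completion times:
  Job (p=2,w=5): C=2, w*C=5*2=10
  Job (p=5,w=5): C=7, w*C=5*7=35
  Job (p=4,w=3): C=11, w*C=3*11=33
  Job (p=7,w=4): C=18, w*C=4*18=72
  Job (p=4,w=2): C=22, w*C=2*22=44
  Job (p=4,w=2): C=26, w*C=2*26=52
Total weighted completion time = 246

246


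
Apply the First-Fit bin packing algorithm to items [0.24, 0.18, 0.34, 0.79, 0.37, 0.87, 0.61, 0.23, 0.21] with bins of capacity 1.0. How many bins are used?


Place items sequentially using First-Fit:
  Item 0.24 -> new Bin 1
  Item 0.18 -> Bin 1 (now 0.42)
  Item 0.34 -> Bin 1 (now 0.76)
  Item 0.79 -> new Bin 2
  Item 0.37 -> new Bin 3
  Item 0.87 -> new Bin 4
  Item 0.61 -> Bin 3 (now 0.98)
  Item 0.23 -> Bin 1 (now 0.99)
  Item 0.21 -> Bin 2 (now 1.0)
Total bins used = 4

4


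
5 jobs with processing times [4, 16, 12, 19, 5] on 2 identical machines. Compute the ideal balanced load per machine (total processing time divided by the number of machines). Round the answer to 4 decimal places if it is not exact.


Total processing time = 4 + 16 + 12 + 19 + 5 = 56
Number of machines = 2
Ideal balanced load = 56 / 2 = 28.0

28.0


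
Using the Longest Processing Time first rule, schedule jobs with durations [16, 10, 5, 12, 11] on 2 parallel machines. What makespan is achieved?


Sort jobs in decreasing order (LPT): [16, 12, 11, 10, 5]
Assign each job to the least loaded machine:
  Machine 1: jobs [16, 10], load = 26
  Machine 2: jobs [12, 11, 5], load = 28
Makespan = max load = 28

28


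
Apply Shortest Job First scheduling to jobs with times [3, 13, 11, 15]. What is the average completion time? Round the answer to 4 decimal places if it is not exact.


SJF order (ascending): [3, 11, 13, 15]
Completion times:
  Job 1: burst=3, C=3
  Job 2: burst=11, C=14
  Job 3: burst=13, C=27
  Job 4: burst=15, C=42
Average completion = 86/4 = 21.5

21.5


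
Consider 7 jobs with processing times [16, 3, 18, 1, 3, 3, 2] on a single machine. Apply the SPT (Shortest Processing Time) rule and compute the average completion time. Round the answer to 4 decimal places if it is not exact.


Sort jobs by processing time (SPT order): [1, 2, 3, 3, 3, 16, 18]
Compute completion times sequentially:
  Job 1: processing = 1, completes at 1
  Job 2: processing = 2, completes at 3
  Job 3: processing = 3, completes at 6
  Job 4: processing = 3, completes at 9
  Job 5: processing = 3, completes at 12
  Job 6: processing = 16, completes at 28
  Job 7: processing = 18, completes at 46
Sum of completion times = 105
Average completion time = 105/7 = 15.0

15.0


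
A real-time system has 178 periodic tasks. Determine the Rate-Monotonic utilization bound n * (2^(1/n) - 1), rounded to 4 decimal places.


Compute 2^(1/178) = 1.0039016771
Subtract 1: 1.0039016771 - 1 = 0.0039016771
Multiply by n: 178 * 0.0039016771 = 0.6944985238
Round to 4 dp: 0.6945

0.6945


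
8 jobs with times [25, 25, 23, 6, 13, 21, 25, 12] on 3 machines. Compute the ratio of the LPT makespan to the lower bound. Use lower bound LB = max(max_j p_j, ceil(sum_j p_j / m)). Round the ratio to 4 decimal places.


LPT order: [25, 25, 25, 23, 21, 13, 12, 6]
Machine loads after assignment: [48, 52, 50]
LPT makespan = 52
Lower bound = max(max_job, ceil(total/3)) = max(25, 50) = 50
Ratio = 52 / 50 = 1.04

1.04


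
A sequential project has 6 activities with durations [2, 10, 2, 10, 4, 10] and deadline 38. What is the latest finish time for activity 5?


LF(activity 5) = deadline - sum of successor durations
Successors: activities 6 through 6 with durations [10]
Sum of successor durations = 10
LF = 38 - 10 = 28

28


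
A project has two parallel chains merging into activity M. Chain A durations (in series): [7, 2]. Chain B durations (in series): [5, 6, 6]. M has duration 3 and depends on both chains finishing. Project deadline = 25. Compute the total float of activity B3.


Forward pass: ES(B3) = sum of predecessors on chain B = 11
EF = ES + duration = 11 + 6 = 17
Backward pass: LF(M) = deadline = 25; LS(M) = 25 - 3 = 22
LF(B3) = LS(M) - sum(successors on chain B) = 22 - 0 = 22
LS = LF - duration = 22 - 6 = 16
Total float = LS - ES = 16 - 11 = 5

5


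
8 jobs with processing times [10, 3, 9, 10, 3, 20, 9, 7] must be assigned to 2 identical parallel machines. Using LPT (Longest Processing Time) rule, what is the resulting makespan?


Sort jobs in decreasing order (LPT): [20, 10, 10, 9, 9, 7, 3, 3]
Assign each job to the least loaded machine:
  Machine 1: jobs [20, 9, 7], load = 36
  Machine 2: jobs [10, 10, 9, 3, 3], load = 35
Makespan = max load = 36

36


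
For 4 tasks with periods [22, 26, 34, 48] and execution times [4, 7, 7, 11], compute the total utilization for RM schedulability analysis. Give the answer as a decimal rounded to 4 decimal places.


Compute individual utilizations (exact fractions):
  Task 1: C/T = 4/22 = 2/11 (approx. 0.1818)
  Task 2: C/T = 7/26 (approx. 0.2692)
  Task 3: C/T = 7/34 (approx. 0.2059)
  Task 4: C/T = 11/48 (approx. 0.2292)
Total utilization U = 2/11 + 7/26 + 7/34 + 11/48 = 103397/116688
Rounded to 4 decimal places: U = 0.8861
RM (Liu & Layland) bound for 4 tasks = 0.756828; compare with U = 103397/116688 (approx. 0.886098)
bound < U <= 1, so the RM sufficient condition is not met (inconclusive; an exact test such as response-time analysis is needed).

0.8861


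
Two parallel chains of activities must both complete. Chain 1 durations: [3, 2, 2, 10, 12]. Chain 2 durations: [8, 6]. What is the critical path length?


Path A total = 3 + 2 + 2 + 10 + 12 = 29
Path B total = 8 + 6 = 14
Critical path = longest path = max(29, 14) = 29

29


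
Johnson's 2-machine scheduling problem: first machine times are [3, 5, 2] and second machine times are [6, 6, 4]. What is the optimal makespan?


Apply Johnson's rule:
  Group 1 (a <= b): [(3, 2, 4), (1, 3, 6), (2, 5, 6)]
  Group 2 (a > b): []
Optimal job order: [3, 1, 2]
Schedule:
  Job 3: M1 done at 2, M2 done at 6
  Job 1: M1 done at 5, M2 done at 12
  Job 2: M1 done at 10, M2 done at 18
Makespan = 18

18


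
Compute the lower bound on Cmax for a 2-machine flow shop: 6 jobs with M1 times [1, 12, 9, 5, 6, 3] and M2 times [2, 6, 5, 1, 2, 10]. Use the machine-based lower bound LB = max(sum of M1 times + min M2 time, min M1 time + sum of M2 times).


LB1 = sum(M1 times) + min(M2 times) = 36 + 1 = 37
LB2 = min(M1 times) + sum(M2 times) = 1 + 26 = 27
Lower bound = max(LB1, LB2) = max(37, 27) = 37

37


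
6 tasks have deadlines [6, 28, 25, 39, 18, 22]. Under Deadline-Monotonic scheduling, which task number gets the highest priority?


Sort tasks by relative deadline (ascending):
  Task 1: deadline = 6
  Task 5: deadline = 18
  Task 6: deadline = 22
  Task 3: deadline = 25
  Task 2: deadline = 28
  Task 4: deadline = 39
Priority order (highest first): [1, 5, 6, 3, 2, 4]
Highest priority task = 1

1


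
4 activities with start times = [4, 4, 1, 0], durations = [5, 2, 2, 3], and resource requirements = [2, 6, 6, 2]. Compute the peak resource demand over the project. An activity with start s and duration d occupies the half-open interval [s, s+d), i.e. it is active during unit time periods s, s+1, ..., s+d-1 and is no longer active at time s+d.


Each activity i is active on [start_i, start_i + duration_i).
Compute total resource usage per time slot:
  t=0: active resources = [2], total = 2
  t=1: active resources = [6, 2], total = 8
  t=2: active resources = [6, 2], total = 8
  t=3: active resources = [], total = 0
  t=4: active resources = [2, 6], total = 8
  t=5: active resources = [2, 6], total = 8
  t=6: active resources = [2], total = 2
  t=7: active resources = [2], total = 2
  t=8: active resources = [2], total = 2
Peak resource demand = 8

8
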